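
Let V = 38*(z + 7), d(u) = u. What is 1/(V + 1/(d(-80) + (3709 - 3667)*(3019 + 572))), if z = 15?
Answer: 150742/126020313 ≈ 0.0011962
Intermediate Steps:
V = 836 (V = 38*(15 + 7) = 38*22 = 836)
1/(V + 1/(d(-80) + (3709 - 3667)*(3019 + 572))) = 1/(836 + 1/(-80 + (3709 - 3667)*(3019 + 572))) = 1/(836 + 1/(-80 + 42*3591)) = 1/(836 + 1/(-80 + 150822)) = 1/(836 + 1/150742) = 1/(126020313/150742) = 150742/126020313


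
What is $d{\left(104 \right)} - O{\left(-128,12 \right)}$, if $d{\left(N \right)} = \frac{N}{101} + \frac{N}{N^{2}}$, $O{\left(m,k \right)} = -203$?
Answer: $\frac{2143229}{10504} \approx 204.04$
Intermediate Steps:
$d{\left(N \right)} = \frac{1}{N} + \frac{N}{101}$ ($d{\left(N \right)} = N \frac{1}{101} + \frac{N}{N^{2}} = \frac{N}{101} + \frac{1}{N} = \frac{1}{N} + \frac{N}{101}$)
$d{\left(104 \right)} - O{\left(-128,12 \right)} = \left(\frac{1}{104} + \frac{1}{101} \cdot 104\right) - -203 = \left(\frac{1}{104} + \frac{104}{101}\right) + 203 = \frac{10917}{10504} + 203 = \frac{2143229}{10504}$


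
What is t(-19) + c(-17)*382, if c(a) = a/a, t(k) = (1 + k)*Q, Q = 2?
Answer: 346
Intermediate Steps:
t(k) = 2 + 2*k (t(k) = (1 + k)*2 = 2 + 2*k)
c(a) = 1
t(-19) + c(-17)*382 = (2 + 2*(-19)) + 1*382 = (2 - 38) + 382 = -36 + 382 = 346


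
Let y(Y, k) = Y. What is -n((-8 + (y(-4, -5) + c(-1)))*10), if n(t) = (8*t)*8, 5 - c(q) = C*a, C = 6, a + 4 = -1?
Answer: -14720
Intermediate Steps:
a = -5 (a = -4 - 1 = -5)
c(q) = 35 (c(q) = 5 - 6*(-5) = 5 - 1*(-30) = 5 + 30 = 35)
n(t) = 64*t
-n((-8 + (y(-4, -5) + c(-1)))*10) = -64*(-8 + (-4 + 35))*10 = -64*(-8 + 31)*10 = -64*23*10 = -64*230 = -1*14720 = -14720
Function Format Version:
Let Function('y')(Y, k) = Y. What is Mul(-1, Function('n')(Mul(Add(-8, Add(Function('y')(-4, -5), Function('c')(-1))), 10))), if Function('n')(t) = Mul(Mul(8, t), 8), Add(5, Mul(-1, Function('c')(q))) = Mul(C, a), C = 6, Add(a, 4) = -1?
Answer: -14720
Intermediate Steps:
a = -5 (a = Add(-4, -1) = -5)
Function('c')(q) = 35 (Function('c')(q) = Add(5, Mul(-1, Mul(6, -5))) = Add(5, Mul(-1, -30)) = Add(5, 30) = 35)
Function('n')(t) = Mul(64, t)
Mul(-1, Function('n')(Mul(Add(-8, Add(Function('y')(-4, -5), Function('c')(-1))), 10))) = Mul(-1, Mul(64, Mul(Add(-8, Add(-4, 35)), 10))) = Mul(-1, Mul(64, Mul(Add(-8, 31), 10))) = Mul(-1, Mul(64, Mul(23, 10))) = Mul(-1, Mul(64, 230)) = Mul(-1, 14720) = -14720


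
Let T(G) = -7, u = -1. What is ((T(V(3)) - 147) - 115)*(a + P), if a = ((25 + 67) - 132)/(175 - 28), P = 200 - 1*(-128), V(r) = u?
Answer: -12959344/147 ≈ -88159.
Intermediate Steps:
V(r) = -1
P = 328 (P = 200 + 128 = 328)
a = -40/147 (a = (92 - 132)/147 = -40*1/147 = -40/147 ≈ -0.27211)
((T(V(3)) - 147) - 115)*(a + P) = ((-7 - 147) - 115)*(-40/147 + 328) = (-154 - 115)*(48176/147) = -269*48176/147 = -12959344/147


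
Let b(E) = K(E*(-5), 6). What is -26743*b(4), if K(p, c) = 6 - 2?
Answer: -106972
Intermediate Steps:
K(p, c) = 4
b(E) = 4
-26743*b(4) = -26743*4 = -106972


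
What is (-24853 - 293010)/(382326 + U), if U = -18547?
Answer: -24451/27983 ≈ -0.87378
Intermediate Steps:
(-24853 - 293010)/(382326 + U) = (-24853 - 293010)/(382326 - 18547) = -317863/363779 = -317863*1/363779 = -24451/27983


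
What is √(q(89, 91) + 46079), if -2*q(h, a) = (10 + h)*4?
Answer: √45881 ≈ 214.20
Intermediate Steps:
q(h, a) = -20 - 2*h (q(h, a) = -(10 + h)*4/2 = -(40 + 4*h)/2 = -20 - 2*h)
√(q(89, 91) + 46079) = √((-20 - 2*89) + 46079) = √((-20 - 178) + 46079) = √(-198 + 46079) = √45881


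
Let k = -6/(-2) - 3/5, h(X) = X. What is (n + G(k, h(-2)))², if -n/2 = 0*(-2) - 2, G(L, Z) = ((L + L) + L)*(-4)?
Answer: 15376/25 ≈ 615.04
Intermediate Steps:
k = 12/5 (k = -6*(-½) - 3*⅕ = 3 - ⅗ = 12/5 ≈ 2.4000)
G(L, Z) = -12*L (G(L, Z) = (2*L + L)*(-4) = (3*L)*(-4) = -12*L)
n = 4 (n = -2*(0*(-2) - 2) = -2*(0 - 2) = -2*(-2) = 4)
(n + G(k, h(-2)))² = (4 - 12*12/5)² = (4 - 144/5)² = (-124/5)² = 15376/25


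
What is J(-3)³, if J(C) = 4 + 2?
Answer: 216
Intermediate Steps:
J(C) = 6
J(-3)³ = 6³ = 216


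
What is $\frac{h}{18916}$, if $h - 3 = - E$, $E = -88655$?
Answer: $\frac{44329}{9458} \approx 4.6869$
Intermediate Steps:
$h = 88658$ ($h = 3 - -88655 = 3 + 88655 = 88658$)
$\frac{h}{18916} = \frac{88658}{18916} = 88658 \cdot \frac{1}{18916} = \frac{44329}{9458}$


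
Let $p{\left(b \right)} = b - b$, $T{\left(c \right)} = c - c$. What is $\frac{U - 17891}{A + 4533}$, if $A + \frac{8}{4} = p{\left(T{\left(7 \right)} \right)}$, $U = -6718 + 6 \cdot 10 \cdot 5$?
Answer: $- \frac{24309}{4531} \approx -5.365$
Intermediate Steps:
$U = -6418$ ($U = -6718 + 60 \cdot 5 = -6718 + 300 = -6418$)
$T{\left(c \right)} = 0$
$p{\left(b \right)} = 0$
$A = -2$ ($A = -2 + 0 = -2$)
$\frac{U - 17891}{A + 4533} = \frac{-6418 - 17891}{-2 + 4533} = - \frac{24309}{4531}$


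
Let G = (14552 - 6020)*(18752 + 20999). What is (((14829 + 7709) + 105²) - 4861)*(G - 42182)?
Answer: 9733231371700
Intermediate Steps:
G = 339155532 (G = 8532*39751 = 339155532)
(((14829 + 7709) + 105²) - 4861)*(G - 42182) = (((14829 + 7709) + 105²) - 4861)*(339155532 - 42182) = ((22538 + 11025) - 4861)*339113350 = (33563 - 4861)*339113350 = 28702*339113350 = 9733231371700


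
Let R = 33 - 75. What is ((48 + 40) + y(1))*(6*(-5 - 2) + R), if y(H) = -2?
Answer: -7224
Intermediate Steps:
R = -42
((48 + 40) + y(1))*(6*(-5 - 2) + R) = ((48 + 40) - 2)*(6*(-5 - 2) - 42) = (88 - 2)*(6*(-7) - 42) = 86*(-42 - 42) = 86*(-84) = -7224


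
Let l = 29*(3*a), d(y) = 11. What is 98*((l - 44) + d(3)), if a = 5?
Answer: 39396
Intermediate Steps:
l = 435 (l = 29*(3*5) = 29*15 = 435)
98*((l - 44) + d(3)) = 98*((435 - 44) + 11) = 98*(391 + 11) = 98*402 = 39396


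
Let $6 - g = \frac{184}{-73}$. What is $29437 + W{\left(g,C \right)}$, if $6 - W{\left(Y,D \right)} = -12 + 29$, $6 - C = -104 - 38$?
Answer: $29426$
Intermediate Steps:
$g = \frac{622}{73}$ ($g = 6 - \frac{184}{-73} = 6 - 184 \left(- \frac{1}{73}\right) = 6 - - \frac{184}{73} = 6 + \frac{184}{73} = \frac{622}{73} \approx 8.5206$)
$C = 148$ ($C = 6 - \left(-104 - 38\right) = 6 - -142 = 6 + 142 = 148$)
$W{\left(Y,D \right)} = -11$ ($W{\left(Y,D \right)} = 6 - \left(-12 + 29\right) = 6 - 17 = -11$)
$29437 + W{\left(g,C \right)} = 29437 - 11 = 29426$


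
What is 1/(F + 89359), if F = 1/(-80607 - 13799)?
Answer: 94406/8436025753 ≈ 1.1191e-5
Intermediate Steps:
F = -1/94406 (F = 1/(-94406) = -1/94406 ≈ -1.0593e-5)
1/(F + 89359) = 1/(-1/94406 + 89359) = 1/(8436025753/94406) = 94406/8436025753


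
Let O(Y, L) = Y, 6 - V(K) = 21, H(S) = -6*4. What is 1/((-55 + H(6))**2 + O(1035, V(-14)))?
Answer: 1/7276 ≈ 0.00013744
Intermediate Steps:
H(S) = -24
V(K) = -15 (V(K) = 6 - 1*21 = 6 - 21 = -15)
1/((-55 + H(6))**2 + O(1035, V(-14))) = 1/((-55 - 24)**2 + 1035) = 1/((-79)**2 + 1035) = 1/(6241 + 1035) = 1/7276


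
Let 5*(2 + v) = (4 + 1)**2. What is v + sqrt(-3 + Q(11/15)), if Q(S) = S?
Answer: 3 + I*sqrt(510)/15 ≈ 3.0 + 1.5055*I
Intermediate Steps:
v = 3 (v = -2 + (4 + 1)**2/5 = -2 + (1/5)*5**2 = -2 + (1/5)*25 = -2 + 5 = 3)
v + sqrt(-3 + Q(11/15)) = 3 + sqrt(-3 + 11/15) = 3 + sqrt(-34/15) = 3 + I*sqrt(510)/15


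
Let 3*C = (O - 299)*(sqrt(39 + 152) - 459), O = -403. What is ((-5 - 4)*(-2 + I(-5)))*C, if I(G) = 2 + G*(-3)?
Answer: -14499810 + 31590*sqrt(191) ≈ -1.4063e+7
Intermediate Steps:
I(G) = 2 - 3*G
C = 107406 - 234*sqrt(191) (C = ((-403 - 299)*(sqrt(39 + 152) - 459))/3 = (-702*(sqrt(191) - 459))/3 = (-702*(-459 + sqrt(191)))/3 = (322218 - 702*sqrt(191))/3 = 107406 - 234*sqrt(191) ≈ 1.0417e+5)
((-5 - 4)*(-2 + I(-5)))*C = ((-5 - 4)*(-2 + (2 - 3*(-5))))*(107406 - 234*sqrt(191)) = (-9*(-2 + (2 + 15)))*(107406 - 234*sqrt(191)) = (-9*(-2 + 17))*(107406 - 234*sqrt(191)) = (-9*15)*(107406 - 234*sqrt(191)) = -135*(107406 - 234*sqrt(191)) = -14499810 + 31590*sqrt(191)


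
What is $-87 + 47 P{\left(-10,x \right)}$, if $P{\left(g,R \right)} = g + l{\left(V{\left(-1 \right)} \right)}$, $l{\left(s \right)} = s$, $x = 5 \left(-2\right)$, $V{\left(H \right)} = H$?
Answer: $-604$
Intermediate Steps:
$x = -10$
$P{\left(g,R \right)} = -1 + g$ ($P{\left(g,R \right)} = g - 1 = -1 + g$)
$-87 + 47 P{\left(-10,x \right)} = -87 + 47 \left(-1 - 10\right) = -87 + 47 \left(-11\right) = -87 - 517 = -604$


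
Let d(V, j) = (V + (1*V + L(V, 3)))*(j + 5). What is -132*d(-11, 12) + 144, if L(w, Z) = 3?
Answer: 42780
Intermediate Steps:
d(V, j) = (3 + 2*V)*(5 + j) (d(V, j) = (V + (1*V + 3))*(j + 5) = (V + (V + 3))*(5 + j) = (V + (3 + V))*(5 + j) = (3 + 2*V)*(5 + j))
-132*d(-11, 12) + 144 = -132*(15 + 3*12 + 10*(-11) + 2*(-11)*12) + 144 = -132*(15 + 36 - 110 - 264) + 144 = -132*(-323) + 144 = 42636 + 144 = 42780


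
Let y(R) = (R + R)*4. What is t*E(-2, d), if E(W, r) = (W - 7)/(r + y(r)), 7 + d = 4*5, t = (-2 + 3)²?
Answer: -1/13 ≈ -0.076923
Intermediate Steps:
y(R) = 8*R (y(R) = (2*R)*4 = 8*R)
t = 1 (t = 1² = 1)
d = 13 (d = -7 + 4*5 = -7 + 20 = 13)
E(W, r) = (-7 + W)/(9*r) (E(W, r) = (W - 7)/(r + 8*r) = (-7 + W)/((9*r)) = (-7 + W)*(1/(9*r)) = (-7 + W)/(9*r))
t*E(-2, d) = 1*((⅑)*(-7 - 2)/13) = 1*((⅑)*(1/13)*(-9)) = 1*(-1/13) = -1/13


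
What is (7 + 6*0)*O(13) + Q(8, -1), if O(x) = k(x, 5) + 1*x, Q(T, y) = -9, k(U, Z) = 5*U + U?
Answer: 628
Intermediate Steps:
k(U, Z) = 6*U
O(x) = 7*x (O(x) = 6*x + 1*x = 6*x + x = 7*x)
(7 + 6*0)*O(13) + Q(8, -1) = (7 + 6*0)*(7*13) - 9 = (7 + 0)*91 - 9 = 7*91 - 9 = 637 - 9 = 628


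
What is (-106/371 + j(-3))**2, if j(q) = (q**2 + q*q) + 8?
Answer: 32400/49 ≈ 661.22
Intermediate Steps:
j(q) = 8 + 2*q**2 (j(q) = (q**2 + q**2) + 8 = 2*q**2 + 8 = 8 + 2*q**2)
(-106/371 + j(-3))**2 = (-106/371 + (8 + 2*(-3)**2))**2 = (-106*1/371 + (8 + 2*9))**2 = (-2/7 + (8 + 18))**2 = (-2/7 + 26)**2 = (180/7)**2 = 32400/49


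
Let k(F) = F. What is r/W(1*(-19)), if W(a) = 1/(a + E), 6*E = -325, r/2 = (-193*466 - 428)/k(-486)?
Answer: -6611779/243 ≈ -27209.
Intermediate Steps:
r = 30122/81 (r = 2*((-193*466 - 428)/(-486)) = 2*((-89938 - 428)*(-1/486)) = 2*(-90366*(-1/486)) = 2*(15061/81) = 30122/81 ≈ 371.88)
E = -325/6 (E = (1/6)*(-325) = -325/6 ≈ -54.167)
W(a) = 1/(-325/6 + a) (W(a) = 1/(a - 325/6) = 1/(-325/6 + a))
r/W(1*(-19)) = 30122/(81*((6/(-325 + 6*(1*(-19)))))) = 30122/(81*((6/(-325 + 6*(-19))))) = 30122/(81*((6/(-325 - 114)))) = 30122/(81*((6/(-439)))) = 30122/(81*((6*(-1/439)))) = 30122/(81*(-6/439)) = (30122/81)*(-439/6) = -6611779/243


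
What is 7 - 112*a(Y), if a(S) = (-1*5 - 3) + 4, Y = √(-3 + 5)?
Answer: 455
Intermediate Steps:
Y = √2 ≈ 1.4142
a(S) = -4 (a(S) = (-5 - 3) + 4 = -8 + 4 = -4)
7 - 112*a(Y) = 7 - 112*(-4) = 7 + 448 = 455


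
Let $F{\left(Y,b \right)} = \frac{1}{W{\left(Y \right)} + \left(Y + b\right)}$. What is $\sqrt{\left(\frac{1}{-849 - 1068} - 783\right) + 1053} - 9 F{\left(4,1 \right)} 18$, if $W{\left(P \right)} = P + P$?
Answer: $- \frac{162}{13} + \frac{\sqrt{110246457}}{639} \approx 3.9701$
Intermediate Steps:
$W{\left(P \right)} = 2 P$
$F{\left(Y,b \right)} = \frac{1}{b + 3 Y}$ ($F{\left(Y,b \right)} = \frac{1}{2 Y + \left(Y + b\right)} = \frac{1}{b + 3 Y}$)
$\sqrt{\left(\frac{1}{-849 - 1068} - 783\right) + 1053} - 9 F{\left(4,1 \right)} 18 = \sqrt{\left(\frac{1}{-849 - 1068} - 783\right) + 1053} - \frac{9}{1 + 3 \cdot 4} \cdot 18 = \sqrt{\left(\frac{1}{-1917} - 783\right) + 1053} - \frac{9}{1 + 12} \cdot 18 = \sqrt{\left(- \frac{1}{1917} - 783\right) + 1053} - \frac{9}{13} \cdot 18 = \sqrt{- \frac{1501012}{1917} + 1053} - 9 \cdot \frac{1}{13} \cdot 18 = \sqrt{\frac{517589}{1917}} - \frac{9}{13} \cdot 18 = \frac{\sqrt{110246457}}{639} - \frac{162}{13} = - \frac{162}{13} + \frac{\sqrt{110246457}}{639}$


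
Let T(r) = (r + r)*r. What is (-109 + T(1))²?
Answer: 11449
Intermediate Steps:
T(r) = 2*r² (T(r) = (2*r)*r = 2*r²)
(-109 + T(1))² = (-109 + 2*1²)² = (-109 + 2*1)² = (-109 + 2)² = (-107)² = 11449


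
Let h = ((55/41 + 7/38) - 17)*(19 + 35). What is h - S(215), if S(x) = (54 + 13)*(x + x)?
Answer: -23093933/779 ≈ -29646.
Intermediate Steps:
S(x) = 134*x (S(x) = 67*(2*x) = 134*x)
h = -650943/779 (h = ((55*(1/41) + 7*(1/38)) - 17)*54 = ((55/41 + 7/38) - 17)*54 = (2377/1558 - 17)*54 = -24109/1558*54 = -650943/779 ≈ -835.61)
h - S(215) = -650943/779 - 134*215 = -650943/779 - 1*28810 = -650943/779 - 28810 = -23093933/779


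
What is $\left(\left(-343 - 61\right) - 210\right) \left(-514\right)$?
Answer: $315596$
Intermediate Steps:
$\left(\left(-343 - 61\right) - 210\right) \left(-514\right) = \left(-404 - 210\right) \left(-514\right) = \left(-614\right) \left(-514\right) = 315596$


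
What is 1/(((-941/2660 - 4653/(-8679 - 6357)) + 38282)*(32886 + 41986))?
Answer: 17005/48740523212164 ≈ 3.4889e-10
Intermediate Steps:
1/(((-941/2660 - 4653/(-8679 - 6357)) + 38282)*(32886 + 41986)) = 1/(((-941*1/2660 - 4653/(-15036)) + 38282)*74872) = 1/(((-941/2660 - 4653*(-1/15036)) + 38282)*74872) = 1/(((-941/2660 + 1551/5012) + 38282)*74872) = 1/((-10547/238070 + 38282)*74872) = 1/((9113785193/238070)*74872) = 1/(48740523212164/17005) = 17005/48740523212164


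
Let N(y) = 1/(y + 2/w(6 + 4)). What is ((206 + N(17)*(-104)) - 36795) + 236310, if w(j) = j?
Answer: 8587743/43 ≈ 1.9972e+5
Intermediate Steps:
N(y) = 1/(⅕ + y) (N(y) = 1/(y + 2/(6 + 4)) = 1/(y + 2/10) = 1/(y + 2*(⅒)) = 1/(y + ⅕) = 1/(⅕ + y))
((206 + N(17)*(-104)) - 36795) + 236310 = ((206 + (5/(1 + 5*17))*(-104)) - 36795) + 236310 = ((206 + (5/(1 + 85))*(-104)) - 36795) + 236310 = ((206 + (5/86)*(-104)) - 36795) + 236310 = ((206 - 260/43) - 36795) + 236310 = (8598/43 - 36795) + 236310 = -1573587/43 + 236310 = 8587743/43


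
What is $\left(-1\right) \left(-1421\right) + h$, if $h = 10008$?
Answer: $11429$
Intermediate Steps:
$\left(-1\right) \left(-1421\right) + h = \left(-1\right) \left(-1421\right) + 10008 = 1421 + 10008 = 11429$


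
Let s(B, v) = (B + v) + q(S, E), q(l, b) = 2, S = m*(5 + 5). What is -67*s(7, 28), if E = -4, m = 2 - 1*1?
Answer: -2479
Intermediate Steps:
m = 1 (m = 2 - 1 = 1)
S = 10 (S = 1*(5 + 5) = 1*10 = 10)
s(B, v) = 2 + B + v (s(B, v) = (B + v) + 2 = 2 + B + v)
-67*s(7, 28) = -67*(2 + 7 + 28) = -67*37 = -2479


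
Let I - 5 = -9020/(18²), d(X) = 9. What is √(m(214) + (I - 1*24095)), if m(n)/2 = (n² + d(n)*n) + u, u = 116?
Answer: √5796211/9 ≈ 267.50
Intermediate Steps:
I = -1850/81 (I = 5 - 9020/(18²) = 5 - 9020/324 = 5 - 9020*1/324 = 5 - 2255/81 = -1850/81 ≈ -22.840)
m(n) = 232 + 2*n² + 18*n (m(n) = 2*((n² + 9*n) + 116) = 2*(116 + n² + 9*n) = 232 + 2*n² + 18*n)
√(m(214) + (I - 1*24095)) = √((232 + 2*214² + 18*214) + (-1850/81 - 1*24095)) = √((232 + 2*45796 + 3852) + (-1850/81 - 24095)) = √((232 + 91592 + 3852) - 1953545/81) = √(95676 - 1953545/81) = √(5796211/81) = √5796211/9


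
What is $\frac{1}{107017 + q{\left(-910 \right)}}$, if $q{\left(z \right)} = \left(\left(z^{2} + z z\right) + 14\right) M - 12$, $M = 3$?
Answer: $\frac{1}{5075647} \approx 1.9702 \cdot 10^{-7}$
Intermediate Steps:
$q{\left(z \right)} = 30 + 6 z^{2}$ ($q{\left(z \right)} = \left(\left(z^{2} + z z\right) + 14\right) 3 - 12 = \left(\left(z^{2} + z^{2}\right) + 14\right) 3 - 12 = \left(2 z^{2} + 14\right) 3 - 12 = \left(14 + 2 z^{2}\right) 3 - 12 = \left(42 + 6 z^{2}\right) - 12 = 30 + 6 z^{2}$)
$\frac{1}{107017 + q{\left(-910 \right)}} = \frac{1}{107017 + \left(30 + 6 \left(-910\right)^{2}\right)} = \frac{1}{107017 + \left(30 + 6 \cdot 828100\right)} = \frac{1}{107017 + \left(30 + 4968600\right)} = \frac{1}{107017 + 4968630} = \frac{1}{5075647}$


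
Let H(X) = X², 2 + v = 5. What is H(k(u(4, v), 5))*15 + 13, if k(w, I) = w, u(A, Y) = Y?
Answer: 148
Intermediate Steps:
v = 3 (v = -2 + 5 = 3)
H(k(u(4, v), 5))*15 + 13 = 3²*15 + 13 = 9*15 + 13 = 135 + 13 = 148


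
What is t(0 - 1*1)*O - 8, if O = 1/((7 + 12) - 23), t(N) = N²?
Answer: -33/4 ≈ -8.2500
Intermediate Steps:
O = -¼ (O = 1/(19 - 23) = 1/(-4) = -¼ ≈ -0.25000)
t(0 - 1*1)*O - 8 = (0 - 1*1)²*(-¼) - 8 = (0 - 1)²*(-¼) - 8 = (-1)²*(-¼) - 8 = 1*(-¼) - 8 = -¼ - 8 = -33/4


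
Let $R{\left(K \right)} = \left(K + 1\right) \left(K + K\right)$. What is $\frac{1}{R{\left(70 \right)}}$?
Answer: $\frac{1}{9940} \approx 0.0001006$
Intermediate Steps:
$R{\left(K \right)} = 2 K \left(1 + K\right)$ ($R{\left(K \right)} = \left(1 + K\right) 2 K = 2 K \left(1 + K\right)$)
$\frac{1}{R{\left(70 \right)}} = \frac{1}{2 \cdot 70 \left(1 + 70\right)} = \frac{1}{2 \cdot 70 \cdot 71} = \frac{1}{9940}$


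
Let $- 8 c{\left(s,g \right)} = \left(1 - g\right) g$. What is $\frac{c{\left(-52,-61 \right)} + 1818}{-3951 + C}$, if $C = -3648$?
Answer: $- \frac{539}{1788} \approx -0.30145$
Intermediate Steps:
$c{\left(s,g \right)} = - \frac{g \left(1 - g\right)}{8}$ ($c{\left(s,g \right)} = - \frac{\left(1 - g\right) g}{8} = - \frac{g \left(1 - g\right)}{8}$)
$\frac{c{\left(-52,-61 \right)} + 1818}{-3951 + C} = \frac{\frac{1}{8} \left(-61\right) \left(-1 - 61\right) + 1818}{-3951 - 3648} = \frac{\frac{1}{8} \left(-61\right) \left(-62\right) + 1818}{-7599} = \left(\frac{1891}{4} + 1818\right) \left(- \frac{1}{7599}\right) = \frac{9163}{4} \left(- \frac{1}{7599}\right) = - \frac{539}{1788}$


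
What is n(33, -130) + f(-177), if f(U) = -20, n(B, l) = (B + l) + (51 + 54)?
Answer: -12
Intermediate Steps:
n(B, l) = 105 + B + l (n(B, l) = (B + l) + 105 = 105 + B + l)
n(33, -130) + f(-177) = (105 + 33 - 130) - 20 = 8 - 20 = -12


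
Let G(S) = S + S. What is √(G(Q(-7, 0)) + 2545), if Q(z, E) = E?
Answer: √2545 ≈ 50.448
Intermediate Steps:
G(S) = 2*S
√(G(Q(-7, 0)) + 2545) = √(2*0 + 2545) = √(0 + 2545) = √2545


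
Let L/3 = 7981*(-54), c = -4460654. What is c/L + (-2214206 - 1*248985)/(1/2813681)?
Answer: -4480384402722744404/646461 ≈ -6.9306e+12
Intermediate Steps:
L = -1292922 (L = 3*(7981*(-54)) = 3*(-430974) = -1292922)
c/L + (-2214206 - 1*248985)/(1/2813681) = -4460654/(-1292922) + (-2214206 - 1*248985)/(1/2813681) = -4460654*(-1/1292922) + (-2214206 - 248985)/(1/2813681) = 2230327/646461 - 2463191*2813681 = 2230327/646461 - 6930633716071 = -4480384402722744404/646461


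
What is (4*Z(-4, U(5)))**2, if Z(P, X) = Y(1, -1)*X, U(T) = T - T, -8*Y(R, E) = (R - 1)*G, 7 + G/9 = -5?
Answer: 0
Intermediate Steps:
G = -108 (G = -63 + 9*(-5) = -63 - 45 = -108)
Y(R, E) = -27/2 + 27*R/2 (Y(R, E) = -(R - 1)*(-108)/8 = -(-1 + R)*(-108)/8 = -(108 - 108*R)/8 = -27/2 + 27*R/2)
U(T) = 0
Z(P, X) = 0 (Z(P, X) = (-27/2 + (27/2)*1)*X = (-27/2 + 27/2)*X = 0*X = 0)
(4*Z(-4, U(5)))**2 = (4*0)**2 = 0**2 = 0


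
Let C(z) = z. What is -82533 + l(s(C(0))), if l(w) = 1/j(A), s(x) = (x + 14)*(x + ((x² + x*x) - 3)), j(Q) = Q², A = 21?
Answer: -36397052/441 ≈ -82533.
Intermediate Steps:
s(x) = (14 + x)*(-3 + x + 2*x²) (s(x) = (14 + x)*(x + ((x² + x²) - 3)) = (14 + x)*(x + (2*x² - 3)) = (14 + x)*(x + (-3 + 2*x²)) = (14 + x)*(-3 + x + 2*x²))
l(w) = 1/441 (l(w) = 1/(21²) = 1/441)
-82533 + l(s(C(0))) = -82533 + 1/441 = -36397052/441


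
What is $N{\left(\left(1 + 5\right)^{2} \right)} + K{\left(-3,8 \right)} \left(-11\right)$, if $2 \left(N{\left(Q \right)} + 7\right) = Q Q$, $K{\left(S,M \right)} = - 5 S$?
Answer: $476$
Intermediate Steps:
$N{\left(Q \right)} = -7 + \frac{Q^{2}}{2}$ ($N{\left(Q \right)} = -7 + \frac{Q Q}{2} = -7 + \frac{Q^{2}}{2}$)
$N{\left(\left(1 + 5\right)^{2} \right)} + K{\left(-3,8 \right)} \left(-11\right) = \left(-7 + \frac{\left(\left(1 + 5\right)^{2}\right)^{2}}{2}\right) + \left(-5\right) \left(-3\right) \left(-11\right) = \left(-7 + \frac{\left(6^{2}\right)^{2}}{2}\right) + 15 \left(-11\right) = \left(-7 + \frac{36^{2}}{2}\right) - 165 = \left(-7 + \frac{1}{2} \cdot 1296\right) - 165 = \left(-7 + 648\right) - 165 = 641 - 165 = 476$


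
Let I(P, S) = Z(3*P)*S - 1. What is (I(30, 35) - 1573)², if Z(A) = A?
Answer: 2483776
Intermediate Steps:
I(P, S) = -1 + 3*P*S (I(P, S) = (3*P)*S - 1 = 3*P*S - 1 = -1 + 3*P*S)
(I(30, 35) - 1573)² = ((-1 + 3*30*35) - 1573)² = ((-1 + 3150) - 1573)² = (3149 - 1573)² = 1576² = 2483776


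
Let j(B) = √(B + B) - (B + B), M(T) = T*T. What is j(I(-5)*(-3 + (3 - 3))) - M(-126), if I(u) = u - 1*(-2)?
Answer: -15894 + 3*√2 ≈ -15890.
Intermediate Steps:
I(u) = 2 + u (I(u) = u + 2 = 2 + u)
M(T) = T²
j(B) = -2*B + √2*√B (j(B) = √(2*B) - 2*B = √2*√B - 2*B = -2*B + √2*√B)
j(I(-5)*(-3 + (3 - 3))) - M(-126) = (-2*(2 - 5)*(-3 + (3 - 3)) + √2*√((2 - 5)*(-3 + (3 - 3)))) - 1*(-126)² = (-(-6)*(-3 + 0) + √2*√(-3*(-3 + 0))) - 1*15876 = (-(-6)*(-3) + √2*√(-3*(-3))) - 15876 = (-2*9 + √2*√9) - 15876 = (-18 + √2*3) - 15876 = (-18 + 3*√2) - 15876 = -15894 + 3*√2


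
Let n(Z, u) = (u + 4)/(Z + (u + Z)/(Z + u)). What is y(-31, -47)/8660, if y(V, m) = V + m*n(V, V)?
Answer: -733/86600 ≈ -0.0084642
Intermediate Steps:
n(Z, u) = (4 + u)/(1 + Z) (n(Z, u) = (4 + u)/(Z + (Z + u)/(Z + u)) = (4 + u)/(Z + 1) = (4 + u)/(1 + Z))
y(V, m) = V + m*(4 + V)/(1 + V) (y(V, m) = V + m*((4 + V)/(1 + V)) = V + m*(4 + V)/(1 + V))
y(-31, -47)/8660 = ((-31*(1 - 31) - 47*(4 - 31))/(1 - 31))/8660 = ((-31*(-30) - 47*(-27))/(-30))*(1/8660) = -(930 + 1269)/30*(1/8660) = -1/30*2199*(1/8660) = -733/10*1/8660 = -733/86600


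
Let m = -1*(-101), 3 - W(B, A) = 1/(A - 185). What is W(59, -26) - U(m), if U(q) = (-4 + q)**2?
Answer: -1984665/211 ≈ -9406.0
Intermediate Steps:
W(B, A) = 3 - 1/(-185 + A) (W(B, A) = 3 - 1/(A - 185) = 3 - 1/(-185 + A))
m = 101
W(59, -26) - U(m) = (-556 + 3*(-26))/(-185 - 26) - (-4 + 101)**2 = (-556 - 78)/(-211) - 1*97**2 = -1/211*(-634) - 1*9409 = 634/211 - 9409 = -1984665/211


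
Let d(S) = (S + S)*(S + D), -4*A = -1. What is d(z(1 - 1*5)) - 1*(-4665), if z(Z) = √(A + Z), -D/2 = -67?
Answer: 9315/2 + 134*I*√15 ≈ 4657.5 + 518.98*I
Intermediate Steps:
A = ¼ (A = -¼*(-1) = ¼ ≈ 0.25000)
D = 134 (D = -2*(-67) = 134)
z(Z) = √(¼ + Z)
d(S) = 2*S*(134 + S) (d(S) = (S + S)*(S + 134) = (2*S)*(134 + S) = 2*S*(134 + S))
d(z(1 - 1*5)) - 1*(-4665) = 2*(√(1 + 4*(1 - 1*5))/2)*(134 + √(1 + 4*(1 - 1*5))/2) - 1*(-4665) = 2*(√(1 + 4*(1 - 5))/2)*(134 + √(1 + 4*(1 - 5))/2) + 4665 = 2*(√(1 + 4*(-4))/2)*(134 + √(1 + 4*(-4))/2) + 4665 = 2*(√(1 - 16)/2)*(134 + √(1 - 16)/2) + 4665 = 2*(√(-15)/2)*(134 + √(-15)/2) + 4665 = 2*((I*√15)/2)*(134 + (I*√15)/2) + 4665 = 2*(I*√15/2)*(134 + I*√15/2) + 4665 = I*√15*(134 + I*√15/2) + 4665 = 4665 + I*√15*(134 + I*√15/2)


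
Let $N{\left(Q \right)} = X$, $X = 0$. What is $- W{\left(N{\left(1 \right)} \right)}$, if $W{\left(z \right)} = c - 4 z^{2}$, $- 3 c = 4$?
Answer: $\frac{4}{3} \approx 1.3333$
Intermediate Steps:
$c = - \frac{4}{3}$ ($c = \left(- \frac{1}{3}\right) 4 = - \frac{4}{3} \approx -1.3333$)
$N{\left(Q \right)} = 0$
$W{\left(z \right)} = - \frac{4}{3} - 4 z^{2}$
$- W{\left(N{\left(1 \right)} \right)} = - (- \frac{4}{3} - 4 \cdot 0^{2}) = - (- \frac{4}{3} - 0) = - (- \frac{4}{3} + 0) = \left(-1\right) \left(- \frac{4}{3}\right) = \frac{4}{3}$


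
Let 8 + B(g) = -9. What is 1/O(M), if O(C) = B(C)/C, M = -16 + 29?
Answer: -13/17 ≈ -0.76471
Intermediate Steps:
B(g) = -17 (B(g) = -8 - 9 = -17)
M = 13
O(C) = -17/C
1/O(M) = 1/(-17/13) = -13/17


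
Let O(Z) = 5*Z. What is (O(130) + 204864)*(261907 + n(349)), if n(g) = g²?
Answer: 78857365912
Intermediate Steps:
(O(130) + 204864)*(261907 + n(349)) = (5*130 + 204864)*(261907 + 349²) = (650 + 204864)*(261907 + 121801) = 205514*383708 = 78857365912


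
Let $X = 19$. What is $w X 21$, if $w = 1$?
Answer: $399$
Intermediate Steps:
$w X 21 = 1 \cdot 19 \cdot 21 = 19 \cdot 21 = 399$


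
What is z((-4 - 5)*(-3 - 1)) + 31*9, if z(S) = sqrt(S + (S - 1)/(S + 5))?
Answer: 279 + sqrt(61951)/41 ≈ 285.07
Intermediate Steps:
z(S) = sqrt(S + (-1 + S)/(5 + S))
z((-4 - 5)*(-3 - 1)) + 31*9 = sqrt((-1 + (-4 - 5)*(-3 - 1) + ((-4 - 5)*(-3 - 1))*(5 + (-4 - 5)*(-3 - 1)))/(5 + (-4 - 5)*(-3 - 1))) + 31*9 = sqrt((-1 - 9*(-4) + (-9*(-4))*(5 - 9*(-4)))/(5 - 9*(-4))) + 279 = sqrt((-1 + 36 + 36*(5 + 36))/(5 + 36)) + 279 = sqrt((-1 + 36 + 36*41)/41) + 279 = sqrt((-1 + 36 + 1476)/41) + 279 = sqrt((1/41)*1511) + 279 = sqrt(1511/41) + 279 = sqrt(61951)/41 + 279 = 279 + sqrt(61951)/41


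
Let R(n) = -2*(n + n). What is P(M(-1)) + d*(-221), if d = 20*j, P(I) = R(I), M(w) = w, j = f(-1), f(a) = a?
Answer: 4424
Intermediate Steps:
j = -1
R(n) = -4*n
P(I) = -4*I
d = -20 (d = 20*(-1) = -20)
P(M(-1)) + d*(-221) = -4*(-1) - 20*(-221) = 4 + 4420 = 4424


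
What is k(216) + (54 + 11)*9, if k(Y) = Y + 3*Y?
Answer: 1449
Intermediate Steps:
k(Y) = 4*Y
k(216) + (54 + 11)*9 = 4*216 + (54 + 11)*9 = 864 + 65*9 = 864 + 585 = 1449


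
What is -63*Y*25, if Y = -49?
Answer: 77175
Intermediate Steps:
-63*Y*25 = -63*(-49)*25 = 3087*25 = 77175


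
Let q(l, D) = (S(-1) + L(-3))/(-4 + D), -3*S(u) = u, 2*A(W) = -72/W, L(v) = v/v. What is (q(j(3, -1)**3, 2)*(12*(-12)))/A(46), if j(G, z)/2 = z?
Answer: -368/3 ≈ -122.67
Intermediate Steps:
L(v) = 1
j(G, z) = 2*z
A(W) = -36/W (A(W) = (-72/W)/2 = -36/W)
S(u) = -u/3
q(l, D) = 4/(3*(-4 + D)) (q(l, D) = (-1/3*(-1) + 1)/(-4 + D) = (1/3 + 1)/(-4 + D) = 4/(3*(-4 + D)))
(q(j(3, -1)**3, 2)*(12*(-12)))/A(46) = ((4/(3*(-4 + 2)))*(12*(-12)))/((-36/46)) = (((4/3)/(-2))*(-144))/((-36*1/46)) = (((4/3)*(-1/2))*(-144))/(-18/23) = -2/3*(-144)*(-23/18) = 96*(-23/18) = -368/3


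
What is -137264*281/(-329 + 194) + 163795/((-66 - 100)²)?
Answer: 1062889658629/3720060 ≈ 2.8572e+5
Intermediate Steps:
-137264*281/(-329 + 194) + 163795/((-66 - 100)²) = -137264/((1/281)*(-135)) + 163795/((-166)²) = -137264/(-135/281) + 163795/27556 = -137264*(-281/135) + 163795*(1/27556) = 38571184/135 + 163795/27556 = 1062889658629/3720060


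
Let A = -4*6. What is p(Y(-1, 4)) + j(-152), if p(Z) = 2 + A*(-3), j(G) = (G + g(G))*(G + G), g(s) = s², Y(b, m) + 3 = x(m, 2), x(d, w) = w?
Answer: -6977334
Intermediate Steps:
A = -24
Y(b, m) = -1 (Y(b, m) = -3 + 2 = -1)
j(G) = 2*G*(G + G²) (j(G) = (G + G²)*(G + G) = (G + G²)*(2*G) = 2*G*(G + G²))
p(Z) = 74 (p(Z) = 2 - 24*(-3) = 2 + 72 = 74)
p(Y(-1, 4)) + j(-152) = 74 + 2*(-152)²*(1 - 152) = 74 + 2*23104*(-151) = 74 - 6977408 = -6977334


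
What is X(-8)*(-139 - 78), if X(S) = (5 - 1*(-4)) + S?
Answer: -217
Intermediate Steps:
X(S) = 9 + S (X(S) = (5 + 4) + S = 9 + S)
X(-8)*(-139 - 78) = (9 - 8)*(-139 - 78) = 1*(-217) = -217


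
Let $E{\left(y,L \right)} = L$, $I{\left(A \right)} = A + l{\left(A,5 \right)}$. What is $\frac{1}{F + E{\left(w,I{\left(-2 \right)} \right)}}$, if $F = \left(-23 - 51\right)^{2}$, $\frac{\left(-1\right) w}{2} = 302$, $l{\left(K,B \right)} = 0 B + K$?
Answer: $\frac{1}{5472} \approx 0.00018275$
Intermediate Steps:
$l{\left(K,B \right)} = K$ ($l{\left(K,B \right)} = 0 + K = K$)
$I{\left(A \right)} = 2 A$ ($I{\left(A \right)} = A + A = 2 A$)
$w = -604$ ($w = \left(-2\right) 302 = -604$)
$F = 5476$ ($F = \left(-74\right)^{2} = 5476$)
$\frac{1}{F + E{\left(w,I{\left(-2 \right)} \right)}} = \frac{1}{5476 + 2 \left(-2\right)} = \frac{1}{5476 - 4} = \frac{1}{5472}$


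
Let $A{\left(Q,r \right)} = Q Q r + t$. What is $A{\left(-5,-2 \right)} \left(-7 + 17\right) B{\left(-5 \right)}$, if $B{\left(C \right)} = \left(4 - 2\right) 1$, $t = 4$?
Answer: $-920$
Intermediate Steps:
$A{\left(Q,r \right)} = 4 + r Q^{2}$ ($A{\left(Q,r \right)} = Q Q r + 4 = Q^{2} r + 4 = r Q^{2} + 4 = 4 + r Q^{2}$)
$B{\left(C \right)} = 2$ ($B{\left(C \right)} = \left(4 - 2\right) 1 = 2 \cdot 1 = 2$)
$A{\left(-5,-2 \right)} \left(-7 + 17\right) B{\left(-5 \right)} = \left(4 - 2 \left(-5\right)^{2}\right) \left(-7 + 17\right) 2 = \left(4 - 50\right) 10 \cdot 2 = \left(-46\right) 10 \cdot 2 = \left(-460\right) 2 = -920$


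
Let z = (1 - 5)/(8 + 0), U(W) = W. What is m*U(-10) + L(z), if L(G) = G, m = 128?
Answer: -2561/2 ≈ -1280.5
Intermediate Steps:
z = -½ (z = -4/8 = -4*⅛ = -½ ≈ -0.50000)
m*U(-10) + L(z) = 128*(-10) - ½ = -1280 - ½ = -2561/2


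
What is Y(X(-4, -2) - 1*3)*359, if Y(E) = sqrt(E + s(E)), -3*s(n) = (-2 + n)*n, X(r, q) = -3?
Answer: 359*I*sqrt(22) ≈ 1683.9*I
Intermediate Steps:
s(n) = -n*(-2 + n)/3 (s(n) = -(-2 + n)*n/3 = -n*(-2 + n)/3)
Y(E) = sqrt(E + E*(2 - E)/3)
Y(X(-4, -2) - 1*3)*359 = (sqrt(3)*sqrt((-3 - 1*3)*(5 - (-3 - 1*3)))/3)*359 = (sqrt(3)*sqrt((-3 - 3)*(5 - (-3 - 3)))/3)*359 = (sqrt(3)*sqrt(-6*(5 - 1*(-6)))/3)*359 = (sqrt(3)*sqrt(-6*(5 + 6))/3)*359 = (sqrt(3)*sqrt(-6*11)/3)*359 = (sqrt(3)*sqrt(-66)/3)*359 = (sqrt(3)*(I*sqrt(66))/3)*359 = (I*sqrt(22))*359 = 359*I*sqrt(22)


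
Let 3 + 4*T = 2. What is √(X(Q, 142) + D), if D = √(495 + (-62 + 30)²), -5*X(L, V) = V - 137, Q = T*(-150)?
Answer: √(-1 + 7*√31) ≈ 6.1623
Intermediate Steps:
T = -¼ (T = -¾ + (¼)*2 = -¾ + ½ = -¼ ≈ -0.25000)
Q = 75/2 (Q = -¼*(-150) = 75/2 ≈ 37.500)
X(L, V) = 137/5 - V/5 (X(L, V) = -(V - 137)/5 = -(-137 + V)/5 = 137/5 - V/5)
D = 7*√31 (D = √(495 + (-32)²) = √(495 + 1024) = √1519 = 7*√31 ≈ 38.974)
√(X(Q, 142) + D) = √((137/5 - ⅕*142) + 7*√31) = √((137/5 - 142/5) + 7*√31) = √(-1 + 7*√31)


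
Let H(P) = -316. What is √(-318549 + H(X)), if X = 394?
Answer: I*√318865 ≈ 564.68*I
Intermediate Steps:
√(-318549 + H(X)) = √(-318549 - 316) = √(-318865) = I*√318865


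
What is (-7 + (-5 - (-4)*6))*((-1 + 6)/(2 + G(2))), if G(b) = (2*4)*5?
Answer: 10/7 ≈ 1.4286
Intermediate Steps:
G(b) = 40 (G(b) = 8*5 = 40)
(-7 + (-5 - (-4)*6))*((-1 + 6)/(2 + G(2))) = (-7 + (-5 - (-4)*6))*((-1 + 6)/(2 + 40)) = (-7 + (-5 - 1*(-24)))*(5/42) = (-7 + (-5 + 24))*(5*(1/42)) = (-7 + 19)*(5/42) = 12*(5/42) = 10/7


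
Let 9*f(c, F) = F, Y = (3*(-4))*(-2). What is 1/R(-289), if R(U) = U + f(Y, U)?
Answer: -9/2890 ≈ -0.0031142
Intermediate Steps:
Y = 24 (Y = -12*(-2) = 24)
f(c, F) = F/9
R(U) = 10*U/9 (R(U) = U + U/9 = 10*U/9)
1/R(-289) = 1/((10/9)*(-289)) = 1/(-2890/9) = -9/2890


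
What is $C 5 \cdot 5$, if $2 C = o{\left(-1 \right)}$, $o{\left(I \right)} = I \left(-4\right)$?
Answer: $50$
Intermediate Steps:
$o{\left(I \right)} = - 4 I$
$C = 2$ ($C = \frac{\left(-4\right) \left(-1\right)}{2} = \frac{1}{2} \cdot 4 = 2$)
$C 5 \cdot 5 = 2 \cdot 5 \cdot 5 = 10 \cdot 5 = 50$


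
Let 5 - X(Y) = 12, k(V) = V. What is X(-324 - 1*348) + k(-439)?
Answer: -446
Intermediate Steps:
X(Y) = -7 (X(Y) = 5 - 1*12 = 5 - 12 = -7)
X(-324 - 1*348) + k(-439) = -7 - 439 = -446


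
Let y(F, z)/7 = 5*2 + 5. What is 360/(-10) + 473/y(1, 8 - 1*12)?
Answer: -3307/105 ≈ -31.495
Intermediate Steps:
y(F, z) = 105 (y(F, z) = 7*(5*2 + 5) = 7*(10 + 5) = 7*15 = 105)
360/(-10) + 473/y(1, 8 - 1*12) = 360/(-10) + 473/105 = 360*(-1/10) + 473*(1/105) = -36 + 473/105 = -3307/105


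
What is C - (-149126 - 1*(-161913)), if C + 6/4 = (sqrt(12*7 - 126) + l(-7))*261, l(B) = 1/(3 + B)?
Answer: -51415/4 + 261*I*sqrt(42) ≈ -12854.0 + 1691.5*I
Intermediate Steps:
C = -267/4 + 261*I*sqrt(42) (C = -3/2 + (sqrt(12*7 - 126) + 1/(3 - 7))*261 = -3/2 + (sqrt(84 - 126) + 1/(-4))*261 = -3/2 + (sqrt(-42) - 1/4)*261 = -3/2 + (I*sqrt(42) - 1/4)*261 = -3/2 + (-1/4 + I*sqrt(42))*261 = -3/2 + (-261/4 + 261*I*sqrt(42)) = -267/4 + 261*I*sqrt(42) ≈ -66.75 + 1691.5*I)
C - (-149126 - 1*(-161913)) = (-267/4 + 261*I*sqrt(42)) - (-149126 - 1*(-161913)) = (-267/4 + 261*I*sqrt(42)) - (-149126 + 161913) = (-267/4 + 261*I*sqrt(42)) - 1*12787 = (-267/4 + 261*I*sqrt(42)) - 12787 = -51415/4 + 261*I*sqrt(42)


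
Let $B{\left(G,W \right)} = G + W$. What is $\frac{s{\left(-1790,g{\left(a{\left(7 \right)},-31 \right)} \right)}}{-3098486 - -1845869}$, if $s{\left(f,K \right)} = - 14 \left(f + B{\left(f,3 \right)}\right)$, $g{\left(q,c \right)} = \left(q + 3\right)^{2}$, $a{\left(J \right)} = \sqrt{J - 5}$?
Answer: $- \frac{50078}{1252617} \approx -0.039979$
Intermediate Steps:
$a{\left(J \right)} = \sqrt{-5 + J}$
$g{\left(q,c \right)} = \left(3 + q\right)^{2}$
$s{\left(f,K \right)} = -42 - 28 f$ ($s{\left(f,K \right)} = - 14 \left(f + \left(f + 3\right)\right) = - 14 \left(f + \left(3 + f\right)\right) = - 14 \left(3 + 2 f\right) = -42 - 28 f$)
$\frac{s{\left(-1790,g{\left(a{\left(7 \right)},-31 \right)} \right)}}{-3098486 - -1845869} = \frac{-42 - -50120}{-3098486 - -1845869} = \frac{-42 + 50120}{-3098486 + 1845869} = \frac{50078}{-1252617} = 50078 \left(- \frac{1}{1252617}\right) = - \frac{50078}{1252617}$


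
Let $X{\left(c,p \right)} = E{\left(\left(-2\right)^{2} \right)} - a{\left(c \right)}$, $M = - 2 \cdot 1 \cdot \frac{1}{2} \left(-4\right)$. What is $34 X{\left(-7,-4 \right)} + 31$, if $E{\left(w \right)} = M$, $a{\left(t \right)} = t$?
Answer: $405$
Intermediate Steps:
$M = 4$ ($M = - 2 \cdot 1 \cdot \frac{1}{2} \left(-4\right) = \left(-2\right) \frac{1}{2} \left(-4\right) = \left(-1\right) \left(-4\right) = 4$)
$E{\left(w \right)} = 4$
$X{\left(c,p \right)} = 4 - c$
$34 X{\left(-7,-4 \right)} + 31 = 34 \left(4 - -7\right) + 31 = 34 \left(4 + 7\right) + 31 = 34 \cdot 11 + 31 = 374 + 31 = 405$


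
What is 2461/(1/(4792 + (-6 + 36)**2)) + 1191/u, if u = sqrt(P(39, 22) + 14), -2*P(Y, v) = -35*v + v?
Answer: 14008012 + 1191*sqrt(97)/194 ≈ 1.4008e+7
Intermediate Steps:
P(Y, v) = 17*v (P(Y, v) = -(-35*v + v)/2 = -(-17)*v = 17*v)
u = 2*sqrt(97) (u = sqrt(17*22 + 14) = sqrt(374 + 14) = sqrt(388) = 2*sqrt(97) ≈ 19.698)
2461/(1/(4792 + (-6 + 36)**2)) + 1191/u = 2461/(1/(4792 + (-6 + 36)**2)) + 1191/((2*sqrt(97))) = 2461/(1/(4792 + 30**2)) + 1191*(sqrt(97)/194) = 2461/(1/(4792 + 900)) + 1191*sqrt(97)/194 = 2461/(1/5692) + 1191*sqrt(97)/194 = 2461*5692 + 1191*sqrt(97)/194 = 14008012 + 1191*sqrt(97)/194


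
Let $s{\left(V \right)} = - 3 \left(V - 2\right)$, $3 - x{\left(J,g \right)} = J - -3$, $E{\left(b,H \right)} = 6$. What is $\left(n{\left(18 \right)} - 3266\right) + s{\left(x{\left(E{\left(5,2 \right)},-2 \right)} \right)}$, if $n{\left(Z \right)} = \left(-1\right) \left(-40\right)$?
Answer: $-3202$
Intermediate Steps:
$n{\left(Z \right)} = 40$
$x{\left(J,g \right)} = - J$ ($x{\left(J,g \right)} = 3 - \left(J - -3\right) = 3 - \left(J + 3\right) = 3 - \left(3 + J\right) = - J$)
$s{\left(V \right)} = 6 - 3 V$ ($s{\left(V \right)} = - 3 \left(-2 + V\right) = 6 - 3 V$)
$\left(n{\left(18 \right)} - 3266\right) + s{\left(x{\left(E{\left(5,2 \right)},-2 \right)} \right)} = \left(40 - 3266\right) - \left(-6 + 3 \left(\left(-1\right) 6\right)\right) = -3226 + \left(6 - -18\right) = -3226 + \left(6 + 18\right) = -3226 + 24 = -3202$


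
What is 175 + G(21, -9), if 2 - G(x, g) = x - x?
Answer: 177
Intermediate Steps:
G(x, g) = 2 (G(x, g) = 2 - (x - x) = 2 - 1*0 = 2 + 0 = 2)
175 + G(21, -9) = 175 + 2 = 177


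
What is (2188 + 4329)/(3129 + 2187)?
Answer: 6517/5316 ≈ 1.2259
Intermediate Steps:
(2188 + 4329)/(3129 + 2187) = 6517/5316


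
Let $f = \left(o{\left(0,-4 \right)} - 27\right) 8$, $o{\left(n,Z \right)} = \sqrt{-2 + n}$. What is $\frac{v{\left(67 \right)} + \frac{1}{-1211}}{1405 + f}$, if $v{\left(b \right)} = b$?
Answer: $\frac{96470704}{1712171139} - \frac{649088 i \sqrt{2}}{1712171139} \approx 0.056344 - 0.00053613 i$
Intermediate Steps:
$f = -216 + 8 i \sqrt{2}$ ($f = \left(\sqrt{-2 + 0} - 27\right) 8 = \left(\sqrt{-2} - 27\right) 8 = \left(i \sqrt{2} - 27\right) 8 = \left(-27 + i \sqrt{2}\right) 8 = -216 + 8 i \sqrt{2} \approx -216.0 + 11.314 i$)
$\frac{v{\left(67 \right)} + \frac{1}{-1211}}{1405 + f} = \frac{67 + \frac{1}{-1211}}{1405 - \left(216 - 8 i \sqrt{2}\right)} = \frac{67 - \frac{1}{1211}}{1189 + 8 i \sqrt{2}} = \frac{81136}{1211 \left(1189 + 8 i \sqrt{2}\right)}$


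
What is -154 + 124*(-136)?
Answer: -17018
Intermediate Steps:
-154 + 124*(-136) = -154 - 16864 = -17018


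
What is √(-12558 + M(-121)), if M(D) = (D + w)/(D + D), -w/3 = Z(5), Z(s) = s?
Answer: 5*I*√60778/11 ≈ 112.06*I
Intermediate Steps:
w = -15 (w = -3*5 = -15)
M(D) = (-15 + D)/(2*D) (M(D) = (D - 15)/(D + D) = (-15 + D)/((2*D)) = (-15 + D)*(1/(2*D)) = (-15 + D)/(2*D))
√(-12558 + M(-121)) = √(-12558 + (½)*(-15 - 121)/(-121)) = √(-12558 + (½)*(-1/121)*(-136)) = √(-12558 + 68/121) = √(-1519450/121) = 5*I*√60778/11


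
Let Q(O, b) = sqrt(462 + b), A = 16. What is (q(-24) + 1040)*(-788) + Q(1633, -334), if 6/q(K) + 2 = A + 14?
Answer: -5737822/7 + 8*sqrt(2) ≈ -8.1968e+5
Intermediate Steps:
q(K) = 3/14 (q(K) = 6/(-2 + (16 + 14)) = 6/(-2 + 30) = 6/28 = 6*(1/28) = 3/14)
(q(-24) + 1040)*(-788) + Q(1633, -334) = (3/14 + 1040)*(-788) + sqrt(462 - 334) = (14563/14)*(-788) + sqrt(128) = -5737822/7 + 8*sqrt(2)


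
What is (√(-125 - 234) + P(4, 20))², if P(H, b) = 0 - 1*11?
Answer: (11 - I*√359)² ≈ -238.0 - 416.84*I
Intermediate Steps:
P(H, b) = -11 (P(H, b) = 0 - 11 = -11)
(√(-125 - 234) + P(4, 20))² = (√(-125 - 234) - 11)² = (√(-359) - 11)² = (I*√359 - 11)² = (-11 + I*√359)²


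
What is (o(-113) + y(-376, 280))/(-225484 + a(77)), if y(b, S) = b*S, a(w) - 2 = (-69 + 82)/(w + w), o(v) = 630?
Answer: 3223220/6944843 ≈ 0.46412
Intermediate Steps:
a(w) = 2 + 13/(2*w) (a(w) = 2 + (-69 + 82)/(w + w) = 2 + 13/((2*w)) = 2 + 13*(1/(2*w)) = 2 + 13/(2*w))
y(b, S) = S*b
(o(-113) + y(-376, 280))/(-225484 + a(77)) = (630 + 280*(-376))/(-225484 + (2 + (13/2)/77)) = (630 - 105280)/(-225484 + (2 + (13/2)*(1/77))) = -104650/(-225484 + (2 + 13/154)) = -104650/(-225484 + 321/154) = -104650/(-34724215/154) = -104650*(-154/34724215) = 3223220/6944843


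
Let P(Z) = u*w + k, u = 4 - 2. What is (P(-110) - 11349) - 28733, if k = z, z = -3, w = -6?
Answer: -40097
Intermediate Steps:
k = -3
u = 2
P(Z) = -15 (P(Z) = 2*(-6) - 3 = -12 - 3 = -15)
(P(-110) - 11349) - 28733 = (-15 - 11349) - 28733 = -11364 - 28733 = -40097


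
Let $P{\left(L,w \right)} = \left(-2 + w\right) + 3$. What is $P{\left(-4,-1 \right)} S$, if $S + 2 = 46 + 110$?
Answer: $0$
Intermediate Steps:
$P{\left(L,w \right)} = 1 + w$
$S = 154$ ($S = -2 + \left(46 + 110\right) = -2 + 156 = 154$)
$P{\left(-4,-1 \right)} S = \left(1 - 1\right) 154 = 0 \cdot 154 = 0$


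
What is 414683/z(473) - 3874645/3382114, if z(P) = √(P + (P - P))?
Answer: -3874645/3382114 + 414683*√473/473 ≈ 19066.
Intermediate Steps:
z(P) = √P (z(P) = √(P + 0) = √P)
414683/z(473) - 3874645/3382114 = 414683/(√473) - 3874645/3382114 = 414683*(√473/473) - 3874645*1/3382114 = 414683*√473/473 - 3874645/3382114 = -3874645/3382114 + 414683*√473/473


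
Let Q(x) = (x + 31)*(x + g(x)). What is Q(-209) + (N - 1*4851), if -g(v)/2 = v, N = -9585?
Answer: -51638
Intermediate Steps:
g(v) = -2*v
Q(x) = -x*(31 + x) (Q(x) = (x + 31)*(x - 2*x) = (31 + x)*(-x) = -x*(31 + x))
Q(-209) + (N - 1*4851) = -209*(-31 - 1*(-209)) + (-9585 - 1*4851) = -209*(-31 + 209) + (-9585 - 4851) = -209*178 - 14436 = -37202 - 14436 = -51638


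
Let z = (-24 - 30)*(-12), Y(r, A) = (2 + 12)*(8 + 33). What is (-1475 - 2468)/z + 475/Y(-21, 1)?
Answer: -977741/185976 ≈ -5.2573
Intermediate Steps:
Y(r, A) = 574 (Y(r, A) = 14*41 = 574)
z = 648 (z = -54*(-12) = 648)
(-1475 - 2468)/z + 475/Y(-21, 1) = (-1475 - 2468)/648 + 475/574 = -3943*1/648 + 475*(1/574) = -3943/648 + 475/574 = -977741/185976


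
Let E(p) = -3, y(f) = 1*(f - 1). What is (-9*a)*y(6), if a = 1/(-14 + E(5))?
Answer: 45/17 ≈ 2.6471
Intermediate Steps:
y(f) = -1 + f (y(f) = 1*(-1 + f) = -1 + f)
a = -1/17 (a = 1/(-14 - 3) = 1/(-17) = -1/17 ≈ -0.058824)
(-9*a)*y(6) = (-9*(-1/17))*(-1 + 6) = (9/17)*5 = 45/17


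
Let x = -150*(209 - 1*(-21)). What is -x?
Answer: 34500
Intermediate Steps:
x = -34500 (x = -150*(209 + 21) = -150*230 = -34500)
-x = -1*(-34500) = 34500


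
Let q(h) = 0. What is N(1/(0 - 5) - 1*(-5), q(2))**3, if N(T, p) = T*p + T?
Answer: 13824/125 ≈ 110.59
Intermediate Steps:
N(T, p) = T + T*p
N(1/(0 - 5) - 1*(-5), q(2))**3 = ((1/(0 - 5) - 1*(-5))*(1 + 0))**3 = ((1/(-5) + 5)*1)**3 = ((-1/5 + 5)*1)**3 = ((24/5)*1)**3 = (24/5)**3 = 13824/125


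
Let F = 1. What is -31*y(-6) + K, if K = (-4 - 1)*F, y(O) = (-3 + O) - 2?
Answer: 336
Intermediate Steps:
y(O) = -5 + O
K = -5 (K = (-4 - 1)*1 = -5*1 = -5)
-31*y(-6) + K = -31*(-5 - 6) - 5 = -31*(-11) - 5 = 341 - 5 = 336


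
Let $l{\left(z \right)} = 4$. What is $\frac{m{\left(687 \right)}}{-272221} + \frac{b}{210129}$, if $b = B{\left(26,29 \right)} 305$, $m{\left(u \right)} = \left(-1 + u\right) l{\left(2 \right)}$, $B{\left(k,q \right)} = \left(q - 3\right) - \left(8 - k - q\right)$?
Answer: $\frac{5484406589}{57201526509} \approx 0.095879$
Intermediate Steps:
$B{\left(k,q \right)} = -11 + k + 2 q$ ($B{\left(k,q \right)} = \left(-3 + q\right) + \left(-8 + k + q\right) = -11 + k + 2 q$)
$m{\left(u \right)} = -4 + 4 u$ ($m{\left(u \right)} = \left(-1 + u\right) 4 = -4 + 4 u$)
$b = 22265$ ($b = \left(-11 + 26 + 2 \cdot 29\right) 305 = \left(-11 + 26 + 58\right) 305 = 73 \cdot 305 = 22265$)
$\frac{m{\left(687 \right)}}{-272221} + \frac{b}{210129} = \frac{-4 + 4 \cdot 687}{-272221} + \frac{22265}{210129} = \left(-4 + 2748\right) \left(- \frac{1}{272221}\right) + 22265 \cdot \frac{1}{210129} = 2744 \left(- \frac{1}{272221}\right) + \frac{22265}{210129} = - \frac{2744}{272221} + \frac{22265}{210129} = \frac{5484406589}{57201526509}$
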